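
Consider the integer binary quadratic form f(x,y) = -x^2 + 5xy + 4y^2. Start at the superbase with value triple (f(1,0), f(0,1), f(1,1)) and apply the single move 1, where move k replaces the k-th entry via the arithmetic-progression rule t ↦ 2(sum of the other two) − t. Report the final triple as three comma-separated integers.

start (-1,4,8) = (f(1,0),f(0,1),f(1,1))
replace slot 1: 2·(4+8) − (-1) = 25 → (25,4,8)

25,4,8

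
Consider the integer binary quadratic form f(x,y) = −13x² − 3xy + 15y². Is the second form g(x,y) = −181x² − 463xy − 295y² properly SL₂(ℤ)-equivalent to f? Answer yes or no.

D₁ = 789, D₂ = 789
river cycle of f (length 8): (15, 3, -13), (-13, 23, 5), (5, 27, -3), (-3, 27, 5), (5, 23, -13), (-13, 3, 15), (15, 27, -1), (-1, 27, 15)
river cycle of g (length 8): (-13, 23, 5), (5, 27, -3), (-3, 27, 5), (5, 23, -13), (-13, 3, 15), (15, 27, -1), (-1, 27, 15), (15, 3, -13)
cycles coincide ⇒ equivalent

yes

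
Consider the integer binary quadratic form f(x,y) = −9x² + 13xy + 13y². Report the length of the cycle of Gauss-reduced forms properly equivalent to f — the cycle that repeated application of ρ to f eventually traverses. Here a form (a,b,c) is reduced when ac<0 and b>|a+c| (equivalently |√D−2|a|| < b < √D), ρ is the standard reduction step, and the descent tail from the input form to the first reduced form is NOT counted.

D = 637, ⌊√D⌋ = 25
river: ρ → (13,13,-9)
river: ρ → (-9,23,3)
river: ρ → (3,25,-1)
river: ρ → (-1,25,3)
river: ρ → (3,23,-9)
river: ρ → (-9,13,13)
ρ-cycle length = 6 (tail of 0 descent steps not counted)

6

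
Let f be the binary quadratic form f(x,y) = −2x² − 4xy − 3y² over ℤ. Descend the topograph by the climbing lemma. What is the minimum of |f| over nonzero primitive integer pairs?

translate: b→0 (≡4 mod 4), so (2,4,3)→(2,0,1)
flip: (2,0,1)→(1,0,2)
reduced (well bottom): (1,0,2) with a≤c, −a<b≤a
well minimum |f| = |-1| = 1 (negative-definite)

1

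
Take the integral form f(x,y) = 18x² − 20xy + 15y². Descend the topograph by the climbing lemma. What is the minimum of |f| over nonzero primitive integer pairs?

translate: b→16 (≡-20 mod 36), so (18,-20,15)→(18,16,13)
flip: (18,16,13)→(13,-16,18)
translate: b→10 (≡-16 mod 26), so (13,-16,18)→(13,10,15)
reduced (well bottom): (13,10,15) with a≤c, −a<b≤a
well minimum = a = 13

13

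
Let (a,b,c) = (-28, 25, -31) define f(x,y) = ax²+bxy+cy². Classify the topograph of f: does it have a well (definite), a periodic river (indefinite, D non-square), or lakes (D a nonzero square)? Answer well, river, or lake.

D = b²−4ac = 25² − 4·(-28)·(-31) = -2847
D < 0 ⇒ definite ⇒ every region one sign ⇒ single well

well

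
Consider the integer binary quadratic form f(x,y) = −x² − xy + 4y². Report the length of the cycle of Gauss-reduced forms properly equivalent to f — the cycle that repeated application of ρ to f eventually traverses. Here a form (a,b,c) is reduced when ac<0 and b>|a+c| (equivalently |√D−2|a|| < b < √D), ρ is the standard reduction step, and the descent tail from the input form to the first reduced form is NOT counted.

D = 17, ⌊√D⌋ = 4
descent: ρ → (4,1,-1)
descent: ρ → (-1,3,2)  [lands on river]
river: ρ → (2,1,-2)
river: ρ → (-2,3,1)
river: ρ → (1,3,-2)
river: ρ → (-2,1,2)
river: ρ → (2,3,-1)
ρ-cycle length = 6 (tail of 2 descent steps not counted)

6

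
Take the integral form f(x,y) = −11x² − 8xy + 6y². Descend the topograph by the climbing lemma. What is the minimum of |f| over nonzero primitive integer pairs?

descent: ρ → (6,8,-11)  [lands on river]
river: ρ → (-11,14,3)
river: ρ → (3,16,-6)
river: ρ → (-6,8,11)
river: ρ → (11,14,-3)
river: ρ → (-3,16,6)
closes: descent 1, river 6
min |a| on river = 3

3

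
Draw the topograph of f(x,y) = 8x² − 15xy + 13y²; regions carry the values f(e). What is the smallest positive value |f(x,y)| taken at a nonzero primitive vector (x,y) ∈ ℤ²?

translate: b→1 (≡-15 mod 16), so (8,-15,13)→(8,1,6)
flip: (8,1,6)→(6,-1,8)
reduced (well bottom): (6,-1,8) with a≤c, −a<b≤a
well minimum = a = 6

6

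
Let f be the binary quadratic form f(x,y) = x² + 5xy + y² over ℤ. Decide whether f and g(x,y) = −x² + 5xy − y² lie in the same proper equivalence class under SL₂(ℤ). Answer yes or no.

D₁ = 21, D₂ = 21
river cycle of f (length 2): (1, 3, -3), (-3, 3, 1)
river cycle of g (length 2): (-1, 3, 3), (3, 3, -1)
cycles differ ⇒ inequivalent

no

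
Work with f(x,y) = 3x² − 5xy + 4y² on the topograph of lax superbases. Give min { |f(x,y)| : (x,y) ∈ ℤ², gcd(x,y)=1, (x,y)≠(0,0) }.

translate: b→1 (≡-5 mod 6), so (3,-5,4)→(3,1,2)
flip: (3,1,2)→(2,-1,3)
reduced (well bottom): (2,-1,3) with a≤c, −a<b≤a
well minimum = a = 2

2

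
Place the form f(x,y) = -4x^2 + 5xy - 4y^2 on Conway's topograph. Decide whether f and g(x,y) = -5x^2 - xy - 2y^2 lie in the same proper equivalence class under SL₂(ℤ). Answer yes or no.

D₁ = -39, D₂ = -39
f is negative-definite; reduce −f:
−f: translate: b→3 (≡-5 mod 8), so (4,-5,4)→(4,3,3)
−f: flip: (4,3,3)→(3,-3,4)
−f: translate: b→3 (≡-3 mod 6), so (3,-3,4)→(3,3,4)
−f: reduced (well bottom): (3,3,4) with a≤c, −a<b≤a
flip sign back: reduced form of f is (-3,-3,-4)
g is negative-definite; reduce −g:
−g: flip: (5,1,2)→(2,-1,5)
−g: reduced (well bottom): (2,-1,5) with a≤c, −a<b≤a
flip sign back: reduced form of g is (-2,1,-5)
reduced forms (-3, -3, -4) vs (-2, 1, -5) ⇒ inequivalent

no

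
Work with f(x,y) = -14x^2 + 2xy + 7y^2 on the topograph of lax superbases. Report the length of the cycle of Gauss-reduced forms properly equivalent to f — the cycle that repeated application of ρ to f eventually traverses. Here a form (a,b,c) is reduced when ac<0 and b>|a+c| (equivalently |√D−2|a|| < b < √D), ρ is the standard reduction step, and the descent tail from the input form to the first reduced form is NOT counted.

D = 396, ⌊√D⌋ = 19
descent: ρ → (7,12,-9)  [lands on river]
river: ρ → (-9,6,10)
river: ρ → (10,14,-5)
river: ρ → (-5,16,7)
ρ-cycle length = 4 (tail of 1 descent step not counted)

4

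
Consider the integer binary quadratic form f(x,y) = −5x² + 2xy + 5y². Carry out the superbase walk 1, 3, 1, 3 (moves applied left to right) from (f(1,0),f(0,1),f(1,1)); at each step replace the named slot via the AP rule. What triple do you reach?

start (-5,5,2) = (f(1,0),f(0,1),f(1,1))
replace slot 1: 2·(5+2) − (-5) = 19 → (19,5,2)
replace slot 3: 2·(19+5) − 2 = 46 → (19,5,46)
replace slot 1: 2·(5+46) − 19 = 83 → (83,5,46)
replace slot 3: 2·(83+5) − 46 = 130 → (83,5,130)

83,5,130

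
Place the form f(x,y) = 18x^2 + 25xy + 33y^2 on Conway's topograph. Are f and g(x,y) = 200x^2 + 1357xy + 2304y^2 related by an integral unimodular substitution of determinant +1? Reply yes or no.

D₁ = -1751, D₂ = -1751
f: translate: b→-11 (≡25 mod 36), so (18,25,33)→(18,-11,26)
f: reduced (well bottom): (18,-11,26) with a≤c, −a<b≤a
g: translate: b→157 (≡1357 mod 400), so (200,1357,2304)→(200,157,33)
g: flip: (200,157,33)→(33,-157,200)
g: translate: b→-25 (≡-157 mod 66), so (33,-157,200)→(33,-25,18)
g: flip: (33,-25,18)→(18,25,33)
g: translate: b→-11 (≡25 mod 36), so (18,25,33)→(18,-11,26)
g: reduced (well bottom): (18,-11,26) with a≤c, −a<b≤a
reduced forms (18, -11, 26) vs (18, -11, 26) ⇒ equivalent

yes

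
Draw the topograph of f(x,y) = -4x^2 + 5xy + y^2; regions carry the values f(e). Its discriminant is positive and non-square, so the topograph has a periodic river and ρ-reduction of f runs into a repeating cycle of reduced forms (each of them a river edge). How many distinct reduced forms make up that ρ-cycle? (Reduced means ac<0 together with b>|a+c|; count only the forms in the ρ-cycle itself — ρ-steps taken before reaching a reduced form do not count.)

D = 41, ⌊√D⌋ = 6
river: ρ → (1,5,-4)
river: ρ → (-4,3,2)
river: ρ → (2,5,-2)
river: ρ → (-2,3,4)
river: ρ → (4,5,-1)
river: ρ → (-1,5,4)
river: ρ → (4,3,-2)
river: ρ → (-2,5,2)
river: ρ → (2,3,-4)
river: ρ → (-4,5,1)
ρ-cycle length = 10 (tail of 0 descent steps not counted)

10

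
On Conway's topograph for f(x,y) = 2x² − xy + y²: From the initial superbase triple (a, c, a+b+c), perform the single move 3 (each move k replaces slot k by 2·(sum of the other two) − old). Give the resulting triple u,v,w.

start (2,1,2) = (f(1,0),f(0,1),f(1,1))
replace slot 3: 2·(2+1) − 2 = 4 → (2,1,4)

2,1,4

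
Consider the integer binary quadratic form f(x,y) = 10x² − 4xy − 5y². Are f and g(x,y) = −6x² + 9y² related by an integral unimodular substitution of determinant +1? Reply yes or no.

D₁ = 216, D₂ = 216
river cycle of f (length 6): (-5, 14, 1), (1, 14, -5), (-5, 6, 9), (9, 12, -2), (-2, 12, 9), (9, 6, -5)
river cycle of g (length 2): (-6, 12, 3), (3, 12, -6)
cycles differ ⇒ inequivalent

no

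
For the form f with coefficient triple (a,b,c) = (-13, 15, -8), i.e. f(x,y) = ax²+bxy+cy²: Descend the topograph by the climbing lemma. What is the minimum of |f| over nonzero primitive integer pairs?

translate: b→11 (≡-15 mod 26), so (13,-15,8)→(13,11,6)
flip: (13,11,6)→(6,-11,13)
translate: b→1 (≡-11 mod 12), so (6,-11,13)→(6,1,8)
reduced (well bottom): (6,1,8) with a≤c, −a<b≤a
well minimum |f| = |-6| = 6 (negative-definite)

6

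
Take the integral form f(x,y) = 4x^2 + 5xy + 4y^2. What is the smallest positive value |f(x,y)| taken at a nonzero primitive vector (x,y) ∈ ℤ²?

translate: b→-3 (≡5 mod 8), so (4,5,4)→(4,-3,3)
flip: (4,-3,3)→(3,3,4)
reduced (well bottom): (3,3,4) with a≤c, −a<b≤a
well minimum = a = 3

3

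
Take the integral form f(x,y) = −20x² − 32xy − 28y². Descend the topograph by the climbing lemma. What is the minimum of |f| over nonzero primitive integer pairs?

translate: b→-8 (≡32 mod 40), so (20,32,28)→(20,-8,16)
flip: (20,-8,16)→(16,8,20)
reduced (well bottom): (16,8,20) with a≤c, −a<b≤a
well minimum |f| = |-16| = 16 (negative-definite)

16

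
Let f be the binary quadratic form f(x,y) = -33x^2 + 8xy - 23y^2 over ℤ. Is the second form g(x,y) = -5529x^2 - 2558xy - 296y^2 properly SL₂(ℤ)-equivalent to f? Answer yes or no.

D₁ = -2972, D₂ = -2972
f is negative-definite; reduce −f:
−f: flip: (33,-8,23)→(23,8,33)
−f: reduced (well bottom): (23,8,33) with a≤c, −a<b≤a
flip sign back: reduced form of f is (-23,-8,-33)
g is negative-definite; reduce −g:
−g: flip: (5529,2558,296)→(296,-2558,5529)
−g: translate: b→-190 (≡-2558 mod 592), so (296,-2558,5529)→(296,-190,33)
−g: flip: (296,-190,33)→(33,190,296)
−g: translate: b→-8 (≡190 mod 66), so (33,190,296)→(33,-8,23)
−g: flip: (33,-8,23)→(23,8,33)
−g: reduced (well bottom): (23,8,33) with a≤c, −a<b≤a
flip sign back: reduced form of g is (-23,-8,-33)
reduced forms (-23, -8, -33) vs (-23, -8, -33) ⇒ equivalent

yes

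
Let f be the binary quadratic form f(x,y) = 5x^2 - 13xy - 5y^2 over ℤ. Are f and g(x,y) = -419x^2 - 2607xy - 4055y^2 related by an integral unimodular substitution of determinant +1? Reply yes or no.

D₁ = 269, D₂ = 269
river cycle of f (length 10): (-5, 13, 5), (5, 7, -11), (-11, 15, 1), (1, 15, -11), (-11, 7, 5), (5, 13, -5), (-5, 7, 11), (11, 15, -1), (-1, 15, 11), (11, 7, -5)
river cycle of g (length 10): (-5, 13, 5), (5, 7, -11), (-11, 15, 1), (1, 15, -11), (-11, 7, 5), (5, 13, -5), (-5, 7, 11), (11, 15, -1), (-1, 15, 11), (11, 7, -5)
cycles coincide ⇒ equivalent

yes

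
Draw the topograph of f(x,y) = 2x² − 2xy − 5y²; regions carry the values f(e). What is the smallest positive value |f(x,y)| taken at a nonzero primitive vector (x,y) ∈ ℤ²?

descent: ρ → (-5,2,2)
descent: ρ → (2,6,-1)  [lands on river]
river: ρ → (-1,6,2)
closes: descent 2, river 2
min |a| on river = 1

1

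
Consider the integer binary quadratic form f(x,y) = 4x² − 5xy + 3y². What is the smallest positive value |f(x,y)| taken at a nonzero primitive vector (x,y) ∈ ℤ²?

translate: b→3 (≡-5 mod 8), so (4,-5,3)→(4,3,2)
flip: (4,3,2)→(2,-3,4)
translate: b→1 (≡-3 mod 4), so (2,-3,4)→(2,1,3)
reduced (well bottom): (2,1,3) with a≤c, −a<b≤a
well minimum = a = 2

2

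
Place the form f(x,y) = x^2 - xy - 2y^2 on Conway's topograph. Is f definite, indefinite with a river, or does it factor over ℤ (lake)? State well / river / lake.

D = b²−4ac = (-1)² − 4·1·(-2) = 9
D = 3² is a perfect square ⇒ form factors over ℤ ⇒ lakes

lake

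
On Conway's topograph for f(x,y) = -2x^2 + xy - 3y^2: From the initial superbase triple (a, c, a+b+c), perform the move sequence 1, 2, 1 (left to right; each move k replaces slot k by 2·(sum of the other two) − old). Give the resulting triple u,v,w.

start (-2,-3,-4) = (f(1,0),f(0,1),f(1,1))
replace slot 1: 2·((-3)+(-4)) − (-2) = -12 → (-12,-3,-4)
replace slot 2: 2·((-12)+(-4)) − (-3) = -29 → (-12,-29,-4)
replace slot 1: 2·((-29)+(-4)) − (-12) = -54 → (-54,-29,-4)

-54,-29,-4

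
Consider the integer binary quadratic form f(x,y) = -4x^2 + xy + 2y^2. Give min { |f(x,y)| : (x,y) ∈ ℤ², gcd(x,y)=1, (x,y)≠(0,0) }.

descent: ρ → (2,3,-3)  [lands on river]
river: ρ → (-3,3,2)
river: ρ → (2,5,-1)
river: ρ → (-1,5,2)
closes: descent 1, river 4
min |a| on river = 1

1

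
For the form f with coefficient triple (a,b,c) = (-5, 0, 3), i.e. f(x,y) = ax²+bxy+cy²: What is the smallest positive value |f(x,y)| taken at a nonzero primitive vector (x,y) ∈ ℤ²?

descent: ρ → (3,6,-2)  [lands on river]
river: ρ → (-2,6,3)
closes: descent 1, river 2
min |a| on river = 2

2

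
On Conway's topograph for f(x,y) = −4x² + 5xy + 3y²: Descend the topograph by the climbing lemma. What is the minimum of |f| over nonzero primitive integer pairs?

river: ρ → (3,7,-2)
river: ρ → (-2,5,6)
river: ρ → (6,7,-1)
river: ρ → (-1,7,6)
river: ρ → (6,5,-2)
river: ρ → (-2,7,3)
river: ρ → (3,5,-4)
river: ρ → (-4,3,4)
river: ρ → (4,5,-3)
river: ρ → (-3,7,2)
river: ρ → (2,5,-6)
river: ρ → (-6,7,1)
river: ρ → (1,7,-6)
river: ρ → (-6,5,2)
river: ρ → (2,7,-3)
river: ρ → (-3,5,4)
river: ρ → (4,3,-4)
river: ρ → (-4,5,3)
closes: descent 0, river 18
min |a| on river = 1

1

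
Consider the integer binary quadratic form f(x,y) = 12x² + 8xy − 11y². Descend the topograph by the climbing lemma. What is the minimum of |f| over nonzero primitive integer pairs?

river: ρ → (-11,14,9)
river: ρ → (9,22,-3)
river: ρ → (-3,20,16)
river: ρ → (16,12,-7)
river: ρ → (-7,16,12)
river: ρ → (12,8,-11)
closes: descent 0, river 6
min |a| on river = 3

3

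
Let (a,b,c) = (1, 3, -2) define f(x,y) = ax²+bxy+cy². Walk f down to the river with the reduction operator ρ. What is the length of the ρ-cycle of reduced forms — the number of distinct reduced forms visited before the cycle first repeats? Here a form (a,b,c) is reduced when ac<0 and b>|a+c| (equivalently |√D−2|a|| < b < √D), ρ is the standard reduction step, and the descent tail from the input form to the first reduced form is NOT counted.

D = 17, ⌊√D⌋ = 4
river: ρ → (-2,1,2)
river: ρ → (2,3,-1)
river: ρ → (-1,3,2)
river: ρ → (2,1,-2)
river: ρ → (-2,3,1)
river: ρ → (1,3,-2)
ρ-cycle length = 6 (tail of 0 descent steps not counted)

6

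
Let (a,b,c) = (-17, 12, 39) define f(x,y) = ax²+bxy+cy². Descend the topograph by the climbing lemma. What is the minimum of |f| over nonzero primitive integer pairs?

descent: ρ → (39,-12,-17)
descent: ρ → (-17,46,10)  [lands on river]
river: ρ → (10,34,-41)
river: ρ → (-41,48,3)
river: ρ → (3,48,-41)
river: ρ → (-41,34,10)
river: ρ → (10,46,-17)
river: ρ → (-17,22,34)
river: ρ → (34,46,-5)
river: ρ → (-5,44,43)
river: ρ → (43,42,-6)
river: ρ → (-6,42,43)
river: ρ → (43,44,-5)
river: ρ → (-5,46,34)
river: ρ → (34,22,-17)
closes: descent 2, river 14
min |a| on river = 3

3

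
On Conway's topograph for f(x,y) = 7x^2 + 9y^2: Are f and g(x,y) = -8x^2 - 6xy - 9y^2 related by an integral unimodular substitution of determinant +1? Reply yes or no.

D₁ = -252, D₂ = -252
f: reduced (well bottom): (7,0,9) with a≤c, −a<b≤a
g is negative-definite; reduce −g:
−g: reduced (well bottom): (8,6,9) with a≤c, −a<b≤a
flip sign back: reduced form of g is (-8,-6,-9)
reduced forms (7, 0, 9) vs (-8, -6, -9) ⇒ inequivalent

no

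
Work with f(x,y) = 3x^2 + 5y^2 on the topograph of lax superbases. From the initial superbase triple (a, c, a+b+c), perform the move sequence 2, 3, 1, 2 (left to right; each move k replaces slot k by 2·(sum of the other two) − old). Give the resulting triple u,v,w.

start (3,5,8) = (f(1,0),f(0,1),f(1,1))
replace slot 2: 2·(3+8) − 5 = 17 → (3,17,8)
replace slot 3: 2·(3+17) − 8 = 32 → (3,17,32)
replace slot 1: 2·(17+32) − 3 = 95 → (95,17,32)
replace slot 2: 2·(95+32) − 17 = 237 → (95,237,32)

95,237,32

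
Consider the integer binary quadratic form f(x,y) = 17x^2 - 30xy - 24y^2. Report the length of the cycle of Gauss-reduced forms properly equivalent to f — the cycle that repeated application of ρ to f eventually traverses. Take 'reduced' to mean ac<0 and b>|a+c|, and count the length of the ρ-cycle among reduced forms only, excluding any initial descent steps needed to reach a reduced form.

D = 2532, ⌊√D⌋ = 50
descent: ρ → (-24,30,17)  [lands on river]
river: ρ → (17,38,-16)
river: ρ → (-16,26,29)
river: ρ → (29,32,-13)
river: ρ → (-13,46,8)
river: ρ → (8,50,-1)
river: ρ → (-1,50,8)
river: ρ → (8,46,-13)
river: ρ → (-13,32,29)
river: ρ → (29,26,-16)
river: ρ → (-16,38,17)
river: ρ → (17,30,-24)
river: ρ → (-24,18,23)
river: ρ → (23,28,-19)
river: ρ → (-19,48,3)
river: ρ → (3,48,-19)
river: ρ → (-19,28,23)
river: ρ → (23,18,-24)
ρ-cycle length = 18 (tail of 1 descent step not counted)

18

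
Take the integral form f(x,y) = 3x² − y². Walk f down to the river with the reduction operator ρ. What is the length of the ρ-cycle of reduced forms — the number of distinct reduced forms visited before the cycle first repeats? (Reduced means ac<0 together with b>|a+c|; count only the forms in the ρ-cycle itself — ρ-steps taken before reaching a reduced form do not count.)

D = 12, ⌊√D⌋ = 3
descent: ρ → (-1,2,2)  [lands on river]
river: ρ → (2,2,-1)
ρ-cycle length = 2 (tail of 1 descent step not counted)

2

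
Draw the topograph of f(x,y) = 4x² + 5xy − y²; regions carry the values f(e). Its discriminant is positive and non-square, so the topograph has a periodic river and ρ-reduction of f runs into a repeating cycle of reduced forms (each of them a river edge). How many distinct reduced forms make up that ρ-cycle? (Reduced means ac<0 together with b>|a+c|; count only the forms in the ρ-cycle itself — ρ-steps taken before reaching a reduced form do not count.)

D = 41, ⌊√D⌋ = 6
river: ρ → (-1,5,4)
river: ρ → (4,3,-2)
river: ρ → (-2,5,2)
river: ρ → (2,3,-4)
river: ρ → (-4,5,1)
river: ρ → (1,5,-4)
river: ρ → (-4,3,2)
river: ρ → (2,5,-2)
river: ρ → (-2,3,4)
river: ρ → (4,5,-1)
ρ-cycle length = 10 (tail of 0 descent steps not counted)

10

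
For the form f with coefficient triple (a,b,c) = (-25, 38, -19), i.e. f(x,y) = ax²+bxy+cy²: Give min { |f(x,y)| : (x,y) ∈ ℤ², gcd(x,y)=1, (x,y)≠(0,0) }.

translate: b→12 (≡-38 mod 50), so (25,-38,19)→(25,12,6)
flip: (25,12,6)→(6,-12,25)
translate: b→0 (≡-12 mod 12), so (6,-12,25)→(6,0,19)
reduced (well bottom): (6,0,19) with a≤c, −a<b≤a
well minimum |f| = |-6| = 6 (negative-definite)

6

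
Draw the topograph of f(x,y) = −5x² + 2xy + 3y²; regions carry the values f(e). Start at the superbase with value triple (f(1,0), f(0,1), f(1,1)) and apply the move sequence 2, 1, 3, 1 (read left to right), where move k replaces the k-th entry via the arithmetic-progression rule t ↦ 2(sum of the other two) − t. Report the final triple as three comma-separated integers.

start (-5,3,0) = (f(1,0),f(0,1),f(1,1))
replace slot 2: 2·((-5)+0) − 3 = -13 → (-5,-13,0)
replace slot 1: 2·((-13)+0) − (-5) = -21 → (-21,-13,0)
replace slot 3: 2·((-21)+(-13)) − 0 = -68 → (-21,-13,-68)
replace slot 1: 2·((-13)+(-68)) − (-21) = -141 → (-141,-13,-68)

-141,-13,-68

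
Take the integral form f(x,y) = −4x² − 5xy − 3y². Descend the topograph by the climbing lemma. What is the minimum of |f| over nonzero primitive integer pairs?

translate: b→-3 (≡5 mod 8), so (4,5,3)→(4,-3,2)
flip: (4,-3,2)→(2,3,4)
translate: b→-1 (≡3 mod 4), so (2,3,4)→(2,-1,3)
reduced (well bottom): (2,-1,3) with a≤c, −a<b≤a
well minimum |f| = |-2| = 2 (negative-definite)

2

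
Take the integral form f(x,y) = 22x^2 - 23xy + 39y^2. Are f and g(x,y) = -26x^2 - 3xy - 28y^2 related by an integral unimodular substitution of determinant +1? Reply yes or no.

D₁ = -2903, D₂ = -2903
f: translate: b→21 (≡-23 mod 44), so (22,-23,39)→(22,21,38)
f: reduced (well bottom): (22,21,38) with a≤c, −a<b≤a
g is negative-definite; reduce −g:
−g: reduced (well bottom): (26,3,28) with a≤c, −a<b≤a
flip sign back: reduced form of g is (-26,-3,-28)
reduced forms (22, 21, 38) vs (-26, -3, -28) ⇒ inequivalent

no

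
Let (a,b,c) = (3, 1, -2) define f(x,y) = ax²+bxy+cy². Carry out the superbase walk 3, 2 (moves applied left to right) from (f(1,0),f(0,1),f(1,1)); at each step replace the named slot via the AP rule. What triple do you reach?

start (3,-2,2) = (f(1,0),f(0,1),f(1,1))
replace slot 3: 2·(3+(-2)) − 2 = 0 → (3,-2,0)
replace slot 2: 2·(3+0) − (-2) = 8 → (3,8,0)

3,8,0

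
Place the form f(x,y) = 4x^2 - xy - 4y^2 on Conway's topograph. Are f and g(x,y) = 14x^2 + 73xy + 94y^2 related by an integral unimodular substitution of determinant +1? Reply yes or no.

D₁ = 65, D₂ = 65
river cycle of f (length 6): (-4, 1, 4), (4, 7, -1), (-1, 7, 4), (4, 1, -4), (-4, 7, 1), (1, 7, -4)
river cycle of g (length 6): (1, 7, -4), (-4, 1, 4), (4, 7, -1), (-1, 7, 4), (4, 1, -4), (-4, 7, 1)
cycles coincide ⇒ equivalent

yes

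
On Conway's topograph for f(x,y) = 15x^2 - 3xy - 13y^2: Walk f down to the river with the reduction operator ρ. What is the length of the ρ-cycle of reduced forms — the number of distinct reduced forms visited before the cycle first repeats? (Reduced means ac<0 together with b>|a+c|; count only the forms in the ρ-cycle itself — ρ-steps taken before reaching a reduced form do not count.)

D = 789, ⌊√D⌋ = 28
descent: ρ → (-13,3,15)  [lands on river]
river: ρ → (15,27,-1)
river: ρ → (-1,27,15)
river: ρ → (15,3,-13)
river: ρ → (-13,23,5)
river: ρ → (5,27,-3)
river: ρ → (-3,27,5)
river: ρ → (5,23,-13)
ρ-cycle length = 8 (tail of 1 descent step not counted)

8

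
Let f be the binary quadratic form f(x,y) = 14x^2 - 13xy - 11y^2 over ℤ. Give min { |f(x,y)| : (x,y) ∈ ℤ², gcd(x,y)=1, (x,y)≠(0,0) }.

descent: ρ → (-11,13,14)  [lands on river]
river: ρ → (14,15,-10)
river: ρ → (-10,25,4)
river: ρ → (4,23,-16)
river: ρ → (-16,9,11)
river: ρ → (11,13,-14)
river: ρ → (-14,15,10)
river: ρ → (10,25,-4)
river: ρ → (-4,23,16)
river: ρ → (16,9,-11)
closes: descent 1, river 10
min |a| on river = 4

4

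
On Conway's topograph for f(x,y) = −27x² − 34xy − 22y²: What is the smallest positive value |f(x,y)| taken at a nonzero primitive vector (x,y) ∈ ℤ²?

translate: b→-20 (≡34 mod 54), so (27,34,22)→(27,-20,15)
flip: (27,-20,15)→(15,20,27)
translate: b→-10 (≡20 mod 30), so (15,20,27)→(15,-10,22)
reduced (well bottom): (15,-10,22) with a≤c, −a<b≤a
well minimum |f| = |-15| = 15 (negative-definite)

15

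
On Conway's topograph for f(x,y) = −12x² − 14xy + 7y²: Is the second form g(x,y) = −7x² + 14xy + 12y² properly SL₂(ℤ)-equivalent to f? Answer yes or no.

D₁ = 532, D₂ = 532
river cycle of f (length 16): (7, 14, -12), (-12, 10, 9), (9, 8, -13), (-13, 18, 4), (4, 22, -3), (-3, 20, 11), (11, 2, -12), (-12, 22, 1), (1, 22, -12), (-12, 2, 11), … (6 more)
river cycle of g (length 16): (12, 10, -9), (-9, 8, 13), (13, 18, -4), (-4, 22, 3), (3, 20, -11), (-11, 2, 12), (12, 22, -1), (-1, 22, 12), (12, 2, -11), (-11, 20, 3), … (6 more)
cycles differ ⇒ inequivalent

no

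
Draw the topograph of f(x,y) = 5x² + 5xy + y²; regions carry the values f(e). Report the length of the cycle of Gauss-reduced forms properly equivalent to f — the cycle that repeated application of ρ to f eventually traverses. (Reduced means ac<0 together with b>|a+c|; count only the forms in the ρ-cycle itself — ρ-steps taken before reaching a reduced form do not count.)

D = 5, ⌊√D⌋ = 2
descent: ρ → (1,1,-1)  [lands on river]
river: ρ → (-1,1,1)
ρ-cycle length = 2 (tail of 1 descent step not counted)

2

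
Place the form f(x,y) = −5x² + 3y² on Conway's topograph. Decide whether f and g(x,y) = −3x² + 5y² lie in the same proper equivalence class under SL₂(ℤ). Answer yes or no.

D₁ = 60, D₂ = 60
river cycle of f (length 2): (3, 6, -2), (-2, 6, 3)
river cycle of g (length 2): (-3, 6, 2), (2, 6, -3)
cycles differ ⇒ inequivalent

no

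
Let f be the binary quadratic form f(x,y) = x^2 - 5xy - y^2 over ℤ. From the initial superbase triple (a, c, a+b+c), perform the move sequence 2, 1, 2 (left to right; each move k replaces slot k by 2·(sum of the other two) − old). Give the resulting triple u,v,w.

start (1,-1,-5) = (f(1,0),f(0,1),f(1,1))
replace slot 2: 2·(1+(-5)) − (-1) = -7 → (1,-7,-5)
replace slot 1: 2·((-7)+(-5)) − 1 = -25 → (-25,-7,-5)
replace slot 2: 2·((-25)+(-5)) − (-7) = -53 → (-25,-53,-5)

-25,-53,-5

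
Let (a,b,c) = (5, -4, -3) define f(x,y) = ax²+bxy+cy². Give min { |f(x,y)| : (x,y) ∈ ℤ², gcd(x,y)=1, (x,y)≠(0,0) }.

descent: ρ → (-3,4,5)  [lands on river]
river: ρ → (5,6,-2)
river: ρ → (-2,6,5)
river: ρ → (5,4,-3)
river: ρ → (-3,8,1)
river: ρ → (1,8,-3)
closes: descent 1, river 6
min |a| on river = 1

1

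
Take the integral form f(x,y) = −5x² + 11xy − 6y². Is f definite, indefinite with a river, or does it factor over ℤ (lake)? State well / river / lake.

D = b²−4ac = 11² − 4·(-5)·(-6) = 1
D = 1² is a perfect square ⇒ form factors over ℤ ⇒ lakes

lake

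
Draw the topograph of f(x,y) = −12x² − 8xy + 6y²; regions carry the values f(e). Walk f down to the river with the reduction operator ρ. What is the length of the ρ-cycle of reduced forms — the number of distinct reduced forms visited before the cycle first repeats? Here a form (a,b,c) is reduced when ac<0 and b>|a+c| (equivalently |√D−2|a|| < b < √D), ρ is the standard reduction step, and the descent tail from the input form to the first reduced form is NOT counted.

D = 352, ⌊√D⌋ = 18
descent: ρ → (6,8,-12)  [lands on river]
river: ρ → (-12,16,2)
river: ρ → (2,16,-12)
river: ρ → (-12,8,6)
river: ρ → (6,16,-4)
river: ρ → (-4,16,6)
ρ-cycle length = 6 (tail of 1 descent step not counted)

6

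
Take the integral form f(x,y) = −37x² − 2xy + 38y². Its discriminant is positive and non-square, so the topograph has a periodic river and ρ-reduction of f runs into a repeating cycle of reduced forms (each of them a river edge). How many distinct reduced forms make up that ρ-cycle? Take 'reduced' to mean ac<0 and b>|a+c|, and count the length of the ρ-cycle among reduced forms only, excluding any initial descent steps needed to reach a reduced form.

D = 5628, ⌊√D⌋ = 75
descent: ρ → (38,2,-37)  [lands on river]
river: ρ → (-37,72,3)
river: ρ → (3,72,-37)
river: ρ → (-37,2,38)
river: ρ → (38,74,-1)
river: ρ → (-1,74,38)
ρ-cycle length = 6 (tail of 1 descent step not counted)

6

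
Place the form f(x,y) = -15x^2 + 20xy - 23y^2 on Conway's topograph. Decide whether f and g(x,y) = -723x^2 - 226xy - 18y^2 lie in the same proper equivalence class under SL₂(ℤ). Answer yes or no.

D₁ = -980, D₂ = -980
f is negative-definite; reduce −f:
−f: translate: b→10 (≡-20 mod 30), so (15,-20,23)→(15,10,18)
−f: reduced (well bottom): (15,10,18) with a≤c, −a<b≤a
flip sign back: reduced form of f is (-15,-10,-18)
g is negative-definite; reduce −g:
−g: flip: (723,226,18)→(18,-226,723)
−g: translate: b→-10 (≡-226 mod 36), so (18,-226,723)→(18,-10,15)
−g: flip: (18,-10,15)→(15,10,18)
−g: reduced (well bottom): (15,10,18) with a≤c, −a<b≤a
flip sign back: reduced form of g is (-15,-10,-18)
reduced forms (-15, -10, -18) vs (-15, -10, -18) ⇒ equivalent

yes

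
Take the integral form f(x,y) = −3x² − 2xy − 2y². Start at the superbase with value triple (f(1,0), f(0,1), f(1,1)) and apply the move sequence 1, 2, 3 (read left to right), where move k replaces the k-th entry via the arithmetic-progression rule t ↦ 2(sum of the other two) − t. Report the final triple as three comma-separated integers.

start (-3,-2,-7) = (f(1,0),f(0,1),f(1,1))
replace slot 1: 2·((-2)+(-7)) − (-3) = -15 → (-15,-2,-7)
replace slot 2: 2·((-15)+(-7)) − (-2) = -42 → (-15,-42,-7)
replace slot 3: 2·((-15)+(-42)) − (-7) = -107 → (-15,-42,-107)

-15,-42,-107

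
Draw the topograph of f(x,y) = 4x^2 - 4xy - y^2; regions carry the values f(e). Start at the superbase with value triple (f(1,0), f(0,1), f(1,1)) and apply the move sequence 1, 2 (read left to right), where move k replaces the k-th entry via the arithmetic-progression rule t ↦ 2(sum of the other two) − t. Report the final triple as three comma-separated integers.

start (4,-1,-1) = (f(1,0),f(0,1),f(1,1))
replace slot 1: 2·((-1)+(-1)) − 4 = -8 → (-8,-1,-1)
replace slot 2: 2·((-8)+(-1)) − (-1) = -17 → (-8,-17,-1)

-8,-17,-1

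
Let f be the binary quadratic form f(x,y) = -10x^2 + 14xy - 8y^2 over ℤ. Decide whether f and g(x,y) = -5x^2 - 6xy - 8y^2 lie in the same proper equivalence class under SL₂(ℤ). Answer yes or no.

D₁ = -124, D₂ = -124
f is negative-definite; reduce −f:
−f: translate: b→6 (≡-14 mod 20), so (10,-14,8)→(10,6,4)
−f: flip: (10,6,4)→(4,-6,10)
−f: translate: b→2 (≡-6 mod 8), so (4,-6,10)→(4,2,8)
−f: reduced (well bottom): (4,2,8) with a≤c, −a<b≤a
flip sign back: reduced form of f is (-4,-2,-8)
g is negative-definite; reduce −g:
−g: translate: b→-4 (≡6 mod 10), so (5,6,8)→(5,-4,7)
−g: reduced (well bottom): (5,-4,7) with a≤c, −a<b≤a
flip sign back: reduced form of g is (-5,4,-7)
reduced forms (-4, -2, -8) vs (-5, 4, -7) ⇒ inequivalent

no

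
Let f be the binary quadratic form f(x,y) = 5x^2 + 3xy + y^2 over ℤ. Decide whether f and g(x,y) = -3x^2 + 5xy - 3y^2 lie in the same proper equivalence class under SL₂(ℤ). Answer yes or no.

D₁ = -11, D₂ = -11
f: flip: (5,3,1)→(1,-3,5)
f: translate: b→1 (≡-3 mod 2), so (1,-3,5)→(1,1,3)
f: reduced (well bottom): (1,1,3) with a≤c, −a<b≤a
g is negative-definite; reduce −g:
−g: translate: b→1 (≡-5 mod 6), so (3,-5,3)→(3,1,1)
−g: flip: (3,1,1)→(1,-1,3)
−g: translate: b→1 (≡-1 mod 2), so (1,-1,3)→(1,1,3)
−g: reduced (well bottom): (1,1,3) with a≤c, −a<b≤a
flip sign back: reduced form of g is (-1,-1,-3)
reduced forms (1, 1, 3) vs (-1, -1, -3) ⇒ inequivalent

no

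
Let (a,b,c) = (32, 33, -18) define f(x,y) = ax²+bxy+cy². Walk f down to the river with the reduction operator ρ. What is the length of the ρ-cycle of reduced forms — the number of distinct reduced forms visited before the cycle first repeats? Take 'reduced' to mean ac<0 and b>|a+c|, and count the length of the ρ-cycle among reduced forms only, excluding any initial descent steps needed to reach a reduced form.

D = 3393, ⌊√D⌋ = 58
river: ρ → (-18,39,26)
river: ρ → (26,13,-31)
river: ρ → (-31,49,8)
river: ρ → (8,47,-37)
river: ρ → (-37,27,18)
river: ρ → (18,45,-19)
river: ρ → (-19,31,32)
river: ρ → (32,33,-18)
ρ-cycle length = 8 (tail of 0 descent steps not counted)

8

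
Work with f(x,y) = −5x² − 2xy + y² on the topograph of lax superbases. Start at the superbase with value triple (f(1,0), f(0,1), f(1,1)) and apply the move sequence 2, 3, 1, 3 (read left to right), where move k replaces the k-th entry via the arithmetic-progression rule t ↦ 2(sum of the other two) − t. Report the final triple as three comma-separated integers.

start (-5,1,-6) = (f(1,0),f(0,1),f(1,1))
replace slot 2: 2·((-5)+(-6)) − 1 = -23 → (-5,-23,-6)
replace slot 3: 2·((-5)+(-23)) − (-6) = -50 → (-5,-23,-50)
replace slot 1: 2·((-23)+(-50)) − (-5) = -141 → (-141,-23,-50)
replace slot 3: 2·((-141)+(-23)) − (-50) = -278 → (-141,-23,-278)

-141,-23,-278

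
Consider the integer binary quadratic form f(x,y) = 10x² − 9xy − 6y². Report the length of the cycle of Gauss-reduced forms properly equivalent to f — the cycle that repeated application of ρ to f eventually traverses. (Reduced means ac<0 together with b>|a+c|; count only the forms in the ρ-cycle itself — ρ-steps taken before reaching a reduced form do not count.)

D = 321, ⌊√D⌋ = 17
descent: ρ → (-6,9,10)  [lands on river]
river: ρ → (10,11,-5)
river: ρ → (-5,9,12)
river: ρ → (12,15,-2)
river: ρ → (-2,17,4)
river: ρ → (4,15,-6)
ρ-cycle length = 6 (tail of 1 descent step not counted)

6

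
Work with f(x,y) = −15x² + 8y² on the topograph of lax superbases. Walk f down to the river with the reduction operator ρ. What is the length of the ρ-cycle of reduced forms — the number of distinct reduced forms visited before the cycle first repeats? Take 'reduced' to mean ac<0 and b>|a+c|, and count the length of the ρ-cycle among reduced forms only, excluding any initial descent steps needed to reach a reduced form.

D = 480, ⌊√D⌋ = 21
descent: ρ → (8,16,-7)  [lands on river]
river: ρ → (-7,12,12)
river: ρ → (12,12,-7)
river: ρ → (-7,16,8)
ρ-cycle length = 4 (tail of 1 descent step not counted)

4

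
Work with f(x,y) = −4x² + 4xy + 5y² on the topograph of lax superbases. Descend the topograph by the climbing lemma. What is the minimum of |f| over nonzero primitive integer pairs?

river: ρ → (5,6,-3)
river: ρ → (-3,6,5)
river: ρ → (5,4,-4)
river: ρ → (-4,4,5)
closes: descent 0, river 4
min |a| on river = 3

3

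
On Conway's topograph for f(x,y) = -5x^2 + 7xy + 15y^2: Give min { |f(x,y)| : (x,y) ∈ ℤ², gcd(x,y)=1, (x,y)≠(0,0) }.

descent: ρ → (15,-7,-5)
descent: ρ → (-5,17,3)  [lands on river]
river: ρ → (3,13,-15)
river: ρ → (-15,17,1)
river: ρ → (1,17,-15)
river: ρ → (-15,13,3)
river: ρ → (3,17,-5)
river: ρ → (-5,13,9)
river: ρ → (9,5,-9)
river: ρ → (-9,13,5)
river: ρ → (5,17,-3)
river: ρ → (-3,13,15)
river: ρ → (15,17,-1)
river: ρ → (-1,17,15)
river: ρ → (15,13,-3)
river: ρ → (-3,17,5)
river: ρ → (5,13,-9)
river: ρ → (-9,5,9)
river: ρ → (9,13,-5)
closes: descent 2, river 18
min |a| on river = 1

1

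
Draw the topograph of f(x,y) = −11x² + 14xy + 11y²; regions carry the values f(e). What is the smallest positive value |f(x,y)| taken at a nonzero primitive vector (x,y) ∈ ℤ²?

river: ρ → (11,8,-14)
river: ρ → (-14,20,5)
river: ρ → (5,20,-14)
river: ρ → (-14,8,11)
river: ρ → (11,14,-11)
river: ρ → (-11,8,14)
river: ρ → (14,20,-5)
river: ρ → (-5,20,14)
river: ρ → (14,8,-11)
river: ρ → (-11,14,11)
closes: descent 0, river 10
min |a| on river = 5

5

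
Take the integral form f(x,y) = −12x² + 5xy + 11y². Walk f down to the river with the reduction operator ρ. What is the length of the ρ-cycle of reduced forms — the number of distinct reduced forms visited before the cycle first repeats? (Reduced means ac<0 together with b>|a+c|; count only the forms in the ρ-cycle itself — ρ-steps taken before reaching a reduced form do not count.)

D = 553, ⌊√D⌋ = 23
river: ρ → (11,17,-6)
river: ρ → (-6,19,8)
river: ρ → (8,13,-12)
river: ρ → (-12,11,9)
river: ρ → (9,7,-14)
river: ρ → (-14,21,2)
river: ρ → (2,23,-3)
river: ρ → (-3,19,16)
river: ρ → (16,13,-6)
river: ρ → (-6,23,1)
river: ρ → (1,23,-6)
river: ρ → (-6,13,16)
river: ρ → (16,19,-3)
river: ρ → (-3,23,2)
river: ρ → (2,21,-14)
river: ρ → (-14,7,9)
river: ρ → (9,11,-12)
river: ρ → (-12,13,8)
river: ρ → (8,19,-6)
river: ρ → (-6,17,11)
river: ρ → (11,5,-12)
river: ρ → (-12,19,4)
river: ρ → (4,21,-7)
river: ρ → (-7,21,4)
river: ρ → (4,19,-12)
river: ρ → (-12,5,11)
ρ-cycle length = 26 (tail of 0 descent steps not counted)

26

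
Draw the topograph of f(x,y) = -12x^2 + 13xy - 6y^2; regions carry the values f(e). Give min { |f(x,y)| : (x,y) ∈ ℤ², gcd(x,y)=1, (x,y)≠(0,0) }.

translate: b→11 (≡-13 mod 24), so (12,-13,6)→(12,11,5)
flip: (12,11,5)→(5,-11,12)
translate: b→-1 (≡-11 mod 10), so (5,-11,12)→(5,-1,6)
reduced (well bottom): (5,-1,6) with a≤c, −a<b≤a
well minimum |f| = |-5| = 5 (negative-definite)

5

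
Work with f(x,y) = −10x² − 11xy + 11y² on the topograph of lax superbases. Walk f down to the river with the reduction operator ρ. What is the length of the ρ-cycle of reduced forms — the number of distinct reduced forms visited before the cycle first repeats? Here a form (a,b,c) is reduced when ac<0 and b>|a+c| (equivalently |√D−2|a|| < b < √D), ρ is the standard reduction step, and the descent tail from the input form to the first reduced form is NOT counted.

D = 561, ⌊√D⌋ = 23
descent: ρ → (11,11,-10)  [lands on river]
river: ρ → (-10,9,12)
river: ρ → (12,15,-7)
river: ρ → (-7,13,14)
river: ρ → (14,15,-6)
river: ρ → (-6,21,5)
river: ρ → (5,19,-10)
river: ρ → (-10,21,3)
river: ρ → (3,21,-10)
river: ρ → (-10,19,5)
river: ρ → (5,21,-6)
river: ρ → (-6,15,14)
river: ρ → (14,13,-7)
river: ρ → (-7,15,12)
river: ρ → (12,9,-10)
river: ρ → (-10,11,11)
ρ-cycle length = 16 (tail of 1 descent step not counted)

16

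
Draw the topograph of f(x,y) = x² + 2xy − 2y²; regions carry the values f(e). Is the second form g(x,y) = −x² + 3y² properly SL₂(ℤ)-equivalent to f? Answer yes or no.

D₁ = 12, D₂ = 12
river cycle of f (length 2): (-2, 2, 1), (1, 2, -2)
river cycle of g (length 2): (-1, 2, 2), (2, 2, -1)
cycles differ ⇒ inequivalent

no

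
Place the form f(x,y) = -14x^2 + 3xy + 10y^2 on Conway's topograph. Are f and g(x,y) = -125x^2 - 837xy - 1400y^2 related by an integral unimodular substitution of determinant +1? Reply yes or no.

D₁ = 569, D₂ = 569
river cycle of f (length 42): (10, 17, -7), (-7, 11, 16), (16, 21, -2), (-2, 23, 5), (5, 17, -14), (-14, 11, 8), (8, 21, -4), (-4, 19, 13), (13, 7, -10), (-10, 13, 10), … (32 more)
river cycle of g (length 42): (10, 17, -7), (-7, 11, 16), (16, 21, -2), (-2, 23, 5), (5, 17, -14), (-14, 11, 8), (8, 21, -4), (-4, 19, 13), (13, 7, -10), (-10, 13, 10), … (32 more)
cycles coincide ⇒ equivalent

yes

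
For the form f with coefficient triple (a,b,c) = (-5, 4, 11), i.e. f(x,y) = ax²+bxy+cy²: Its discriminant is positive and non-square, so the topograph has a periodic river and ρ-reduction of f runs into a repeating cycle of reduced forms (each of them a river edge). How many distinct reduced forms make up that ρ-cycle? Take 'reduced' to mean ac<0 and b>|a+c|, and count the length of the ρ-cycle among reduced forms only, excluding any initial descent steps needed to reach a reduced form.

D = 236, ⌊√D⌋ = 15
descent: ρ → (11,-4,-5)
descent: ρ → (-5,14,2)  [lands on river]
river: ρ → (2,14,-5)
river: ρ → (-5,6,10)
river: ρ → (10,14,-1)
river: ρ → (-1,14,10)
river: ρ → (10,6,-5)
ρ-cycle length = 6 (tail of 2 descent steps not counted)

6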